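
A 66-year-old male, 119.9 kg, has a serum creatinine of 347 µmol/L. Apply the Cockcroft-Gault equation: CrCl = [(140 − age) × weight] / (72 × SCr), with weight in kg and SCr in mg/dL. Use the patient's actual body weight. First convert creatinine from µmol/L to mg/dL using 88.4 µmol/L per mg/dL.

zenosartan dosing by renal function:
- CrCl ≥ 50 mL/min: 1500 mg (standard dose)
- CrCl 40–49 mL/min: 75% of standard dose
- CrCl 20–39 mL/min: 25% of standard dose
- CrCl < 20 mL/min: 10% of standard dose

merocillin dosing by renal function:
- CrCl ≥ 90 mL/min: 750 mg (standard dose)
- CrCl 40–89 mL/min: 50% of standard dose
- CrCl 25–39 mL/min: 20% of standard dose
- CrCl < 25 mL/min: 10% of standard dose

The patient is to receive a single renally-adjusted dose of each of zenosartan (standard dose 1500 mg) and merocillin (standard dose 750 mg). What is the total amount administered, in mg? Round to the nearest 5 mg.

SCr = 347 / 88.4 = 3.925 mg/dL
CrCl = (140 − 66) × 119.9 / (72 × 3.925) = 8872.6 / 282.60 ≈ 31.4 mL/min
CrCl ≈ 31 mL/min.
zenosartan: 20–39 mL/min → 25% of 1500 mg = 375 mg.
merocillin: 25–39 mL/min → 20% of 750 mg = 150 mg.
Total = 375 + 150 = 525 mg.

525 mg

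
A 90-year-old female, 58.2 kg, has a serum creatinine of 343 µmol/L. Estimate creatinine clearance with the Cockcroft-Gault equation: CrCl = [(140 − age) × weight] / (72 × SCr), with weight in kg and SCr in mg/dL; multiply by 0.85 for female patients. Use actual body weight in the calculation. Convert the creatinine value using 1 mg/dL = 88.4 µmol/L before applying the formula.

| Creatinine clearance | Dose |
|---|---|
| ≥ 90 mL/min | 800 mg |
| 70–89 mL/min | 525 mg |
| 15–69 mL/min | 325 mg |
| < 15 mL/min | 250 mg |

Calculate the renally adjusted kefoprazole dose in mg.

SCr = 343 / 88.4 = 3.88 mg/dL
CrCl = (140 − 90) × 58.2 / (72 × 3.88) × 0.85 = 2910.0 / 279.36 × 0.85 ≈ 8.9 mL/min
CrCl ≈ 9 mL/min → bracket < 15 mL/min.
Dose for this bracket: 250 mg.

250 mg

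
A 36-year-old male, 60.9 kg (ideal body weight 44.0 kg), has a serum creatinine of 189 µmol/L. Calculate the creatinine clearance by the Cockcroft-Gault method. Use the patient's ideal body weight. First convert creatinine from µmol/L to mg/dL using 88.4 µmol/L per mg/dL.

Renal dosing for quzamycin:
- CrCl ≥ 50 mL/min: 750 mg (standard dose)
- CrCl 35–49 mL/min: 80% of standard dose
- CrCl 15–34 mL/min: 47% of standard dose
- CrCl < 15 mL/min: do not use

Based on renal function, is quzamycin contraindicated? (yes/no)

SCr = 189 / 88.4 = 2.138 mg/dL
CrCl = (140 − 36) × 44 / (72 × 2.138) = 4576.0 / 153.94 ≈ 29.7 mL/min
CrCl ≈ 30 mL/min, which is ≥ 15 mL/min.

no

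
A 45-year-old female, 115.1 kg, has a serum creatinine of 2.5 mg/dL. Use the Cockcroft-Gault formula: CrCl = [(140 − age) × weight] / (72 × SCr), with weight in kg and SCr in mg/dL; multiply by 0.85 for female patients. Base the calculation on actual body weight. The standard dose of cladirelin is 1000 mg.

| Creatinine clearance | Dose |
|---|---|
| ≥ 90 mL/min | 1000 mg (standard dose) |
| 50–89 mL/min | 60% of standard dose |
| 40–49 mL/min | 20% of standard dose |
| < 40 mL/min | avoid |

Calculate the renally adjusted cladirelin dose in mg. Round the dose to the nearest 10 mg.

CrCl = (140 − 45) × 115.1 / (72 × 2.5) × 0.85 = 10934.5 / 180.00 × 0.85 ≈ 51.6 mL/min
CrCl ≈ 52 mL/min → bracket 50–89 mL/min.
60% of 1000 mg = 600 mg

600 mg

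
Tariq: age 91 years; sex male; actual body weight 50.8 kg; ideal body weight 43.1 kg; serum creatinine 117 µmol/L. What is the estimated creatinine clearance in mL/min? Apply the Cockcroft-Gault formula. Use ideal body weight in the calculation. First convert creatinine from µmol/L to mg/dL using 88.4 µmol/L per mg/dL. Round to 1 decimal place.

22.2 mL/min

SCr = 117 / 88.4 = 1.324 mg/dL
CrCl = (140 − 91) × 43.1 / (72 × 1.324) = 2111.9 / 95.33 ≈ 22.2 mL/min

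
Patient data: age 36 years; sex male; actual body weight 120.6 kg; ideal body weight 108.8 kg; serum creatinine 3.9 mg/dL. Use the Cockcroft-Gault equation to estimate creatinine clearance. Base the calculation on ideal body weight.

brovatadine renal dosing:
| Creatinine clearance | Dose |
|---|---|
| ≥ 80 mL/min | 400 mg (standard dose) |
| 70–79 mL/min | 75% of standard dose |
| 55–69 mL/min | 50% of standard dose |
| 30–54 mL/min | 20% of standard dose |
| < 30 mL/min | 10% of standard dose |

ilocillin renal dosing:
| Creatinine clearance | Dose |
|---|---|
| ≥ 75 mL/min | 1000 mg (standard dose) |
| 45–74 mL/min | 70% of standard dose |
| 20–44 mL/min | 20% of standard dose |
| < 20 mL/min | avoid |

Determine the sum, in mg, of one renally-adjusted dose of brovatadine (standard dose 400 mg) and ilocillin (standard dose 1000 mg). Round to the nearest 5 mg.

CrCl = (140 − 36) × 108.8 / (72 × 3.9) = 11315.2 / 280.80 ≈ 40.3 mL/min
CrCl ≈ 40 mL/min.
brovatadine: 30–54 mL/min → 20% of 400 mg = 80 mg.
ilocillin: 20–44 mL/min → 20% of 1000 mg = 200 mg.
Total = 80 + 200 = 280 mg.

280 mg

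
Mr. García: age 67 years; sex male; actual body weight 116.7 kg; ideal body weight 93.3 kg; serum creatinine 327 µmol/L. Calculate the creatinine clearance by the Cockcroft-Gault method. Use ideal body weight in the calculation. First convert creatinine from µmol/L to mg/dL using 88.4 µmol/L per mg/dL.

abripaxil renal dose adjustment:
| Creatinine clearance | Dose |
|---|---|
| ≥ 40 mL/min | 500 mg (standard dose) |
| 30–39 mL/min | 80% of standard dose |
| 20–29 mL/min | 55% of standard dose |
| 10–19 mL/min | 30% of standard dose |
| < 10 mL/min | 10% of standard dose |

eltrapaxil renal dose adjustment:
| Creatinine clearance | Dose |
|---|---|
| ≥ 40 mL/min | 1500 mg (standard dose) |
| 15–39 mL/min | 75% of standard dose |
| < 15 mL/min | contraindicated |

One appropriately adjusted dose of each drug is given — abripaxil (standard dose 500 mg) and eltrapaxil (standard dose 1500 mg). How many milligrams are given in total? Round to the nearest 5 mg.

SCr = 327 / 88.4 = 3.699 mg/dL
CrCl = (140 − 67) × 93.3 / (72 × 3.699) = 6810.9 / 266.33 ≈ 25.6 mL/min
CrCl ≈ 26 mL/min.
abripaxil: 20–29 mL/min → 55% of 500 mg = 275 mg.
eltrapaxil: 15–39 mL/min → 75% of 1500 mg = 1125 mg.
Total = 275 + 1125 = 1400 mg.

1400 mg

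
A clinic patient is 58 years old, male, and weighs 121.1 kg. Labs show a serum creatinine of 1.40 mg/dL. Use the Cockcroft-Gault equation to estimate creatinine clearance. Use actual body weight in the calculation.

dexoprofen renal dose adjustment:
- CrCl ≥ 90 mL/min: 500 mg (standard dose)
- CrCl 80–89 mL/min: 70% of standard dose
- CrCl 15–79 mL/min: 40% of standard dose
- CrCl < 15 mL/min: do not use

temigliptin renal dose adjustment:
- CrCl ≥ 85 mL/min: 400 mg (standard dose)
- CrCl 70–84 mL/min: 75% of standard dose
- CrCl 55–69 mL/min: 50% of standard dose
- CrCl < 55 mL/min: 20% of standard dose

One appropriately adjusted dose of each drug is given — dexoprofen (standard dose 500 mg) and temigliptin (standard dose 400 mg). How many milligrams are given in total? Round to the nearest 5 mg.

CrCl = (140 − 58) × 121.1 / (72 × 1.4) = 9930.2 / 100.80 ≈ 98.5 mL/min
CrCl ≈ 99 mL/min.
dexoprofen: ≥ 90 mL/min → 100% of 500 mg = 500 mg.
temigliptin: ≥ 85 mL/min → 100% of 400 mg = 400 mg.
Total = 500 + 400 = 900 mg.

900 mg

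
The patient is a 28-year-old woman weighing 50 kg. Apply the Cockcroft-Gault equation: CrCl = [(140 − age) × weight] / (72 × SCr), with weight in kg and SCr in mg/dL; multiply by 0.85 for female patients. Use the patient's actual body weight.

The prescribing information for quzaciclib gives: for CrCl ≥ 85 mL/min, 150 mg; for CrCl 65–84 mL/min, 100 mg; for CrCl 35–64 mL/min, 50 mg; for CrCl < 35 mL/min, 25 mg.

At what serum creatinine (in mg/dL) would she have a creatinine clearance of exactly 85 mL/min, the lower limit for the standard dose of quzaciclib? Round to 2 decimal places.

Standard dose requires CrCl ≥ 85 mL/min.
Set (140 − 28) × 50 × 0.85 / (72 × SCr) = 85
SCr = (140 − 28) × 50 × 0.85 / (72 × 85) = 0.778 mg/dL

0.78 mg/dL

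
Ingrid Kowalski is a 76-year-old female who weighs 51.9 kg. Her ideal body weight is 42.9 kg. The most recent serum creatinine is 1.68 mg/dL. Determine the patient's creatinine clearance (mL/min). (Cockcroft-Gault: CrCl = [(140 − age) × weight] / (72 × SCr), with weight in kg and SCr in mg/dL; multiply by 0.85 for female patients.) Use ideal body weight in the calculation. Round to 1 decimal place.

19.3 mL/min

CrCl = (140 − 76) × 42.9 / (72 × 1.68) × 0.85 = 2745.6 / 120.96 × 0.85 ≈ 19.3 mL/min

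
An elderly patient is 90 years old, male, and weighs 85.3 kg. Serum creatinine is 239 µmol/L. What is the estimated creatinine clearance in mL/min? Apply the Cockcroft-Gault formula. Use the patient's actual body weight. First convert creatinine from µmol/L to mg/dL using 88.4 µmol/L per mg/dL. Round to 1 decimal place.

SCr = 239 / 88.4 = 2.704 mg/dL
CrCl = (140 − 90) × 85.3 / (72 × 2.704) = 4265.0 / 194.69 ≈ 21.9 mL/min

21.9 mL/min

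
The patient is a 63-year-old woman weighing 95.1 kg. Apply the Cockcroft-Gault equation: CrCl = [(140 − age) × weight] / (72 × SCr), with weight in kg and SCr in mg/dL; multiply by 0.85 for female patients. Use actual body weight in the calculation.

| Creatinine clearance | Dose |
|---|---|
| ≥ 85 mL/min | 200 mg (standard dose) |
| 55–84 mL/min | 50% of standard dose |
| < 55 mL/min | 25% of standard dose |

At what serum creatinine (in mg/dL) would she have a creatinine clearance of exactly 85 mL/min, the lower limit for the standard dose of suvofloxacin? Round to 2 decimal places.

Standard dose requires CrCl ≥ 85 mL/min.
Set (140 − 63) × 95.1 × 0.85 / (72 × SCr) = 85
SCr = (140 − 63) × 95.1 × 0.85 / (72 × 85) = 1.017 mg/dL

1.02 mg/dL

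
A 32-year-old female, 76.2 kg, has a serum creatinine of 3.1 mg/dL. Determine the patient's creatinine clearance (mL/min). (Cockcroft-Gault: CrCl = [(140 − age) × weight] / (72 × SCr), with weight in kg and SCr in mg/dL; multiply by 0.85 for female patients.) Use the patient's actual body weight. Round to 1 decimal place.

31.3 mL/min

CrCl = (140 − 32) × 76.2 / (72 × 3.1) × 0.85 = 8229.6 / 223.20 × 0.85 ≈ 31.3 mL/min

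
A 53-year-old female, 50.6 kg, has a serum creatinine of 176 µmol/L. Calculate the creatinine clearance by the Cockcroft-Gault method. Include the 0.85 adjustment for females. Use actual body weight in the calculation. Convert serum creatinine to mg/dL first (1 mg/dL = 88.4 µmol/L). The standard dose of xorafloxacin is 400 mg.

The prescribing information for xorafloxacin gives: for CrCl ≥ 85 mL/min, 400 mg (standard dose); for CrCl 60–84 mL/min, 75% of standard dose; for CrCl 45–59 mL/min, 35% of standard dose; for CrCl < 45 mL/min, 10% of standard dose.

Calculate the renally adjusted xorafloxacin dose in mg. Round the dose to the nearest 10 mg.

SCr = 176 / 88.4 = 1.991 mg/dL
CrCl = (140 − 53) × 50.6 / (72 × 1.991) × 0.85 = 4402.2 / 143.35 × 0.85 ≈ 26.1 mL/min
CrCl ≈ 26 mL/min → bracket < 45 mL/min.
10% of 400 mg = 40 mg

40 mg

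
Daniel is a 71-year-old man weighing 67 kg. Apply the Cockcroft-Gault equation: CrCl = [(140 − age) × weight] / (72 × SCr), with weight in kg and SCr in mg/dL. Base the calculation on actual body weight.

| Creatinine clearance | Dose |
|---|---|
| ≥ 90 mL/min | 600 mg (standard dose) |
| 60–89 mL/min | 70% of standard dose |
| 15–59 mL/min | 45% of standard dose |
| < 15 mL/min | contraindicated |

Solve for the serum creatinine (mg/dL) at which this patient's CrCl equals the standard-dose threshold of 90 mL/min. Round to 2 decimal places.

Standard dose requires CrCl ≥ 90 mL/min.
Set (140 − 71) × 67 / (72 × SCr) = 90
SCr = (140 − 71) × 67 / (72 × 90) = 0.713 mg/dL

0.71 mg/dL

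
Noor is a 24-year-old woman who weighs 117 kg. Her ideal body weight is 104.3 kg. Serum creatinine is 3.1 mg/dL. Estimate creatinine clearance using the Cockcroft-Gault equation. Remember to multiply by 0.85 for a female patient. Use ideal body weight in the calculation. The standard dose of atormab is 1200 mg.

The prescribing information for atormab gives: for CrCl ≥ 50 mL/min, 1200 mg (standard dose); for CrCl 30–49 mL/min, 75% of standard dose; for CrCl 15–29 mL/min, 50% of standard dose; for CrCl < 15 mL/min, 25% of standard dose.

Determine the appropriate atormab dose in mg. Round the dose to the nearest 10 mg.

CrCl = (140 − 24) × 104.3 / (72 × 3.1) × 0.85 = 12098.8 / 223.20 × 0.85 ≈ 46.1 mL/min
CrCl ≈ 46 mL/min → bracket 30–49 mL/min.
75% of 1200 mg = 900 mg

900 mg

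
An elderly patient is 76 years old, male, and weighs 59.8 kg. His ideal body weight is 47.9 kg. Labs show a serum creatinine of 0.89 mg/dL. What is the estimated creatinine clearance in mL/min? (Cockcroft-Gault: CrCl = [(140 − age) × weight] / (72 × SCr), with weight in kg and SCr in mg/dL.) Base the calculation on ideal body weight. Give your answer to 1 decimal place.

CrCl = (140 − 76) × 47.9 / (72 × 0.89) = 3065.6 / 64.08 ≈ 47.8 mL/min

47.8 mL/min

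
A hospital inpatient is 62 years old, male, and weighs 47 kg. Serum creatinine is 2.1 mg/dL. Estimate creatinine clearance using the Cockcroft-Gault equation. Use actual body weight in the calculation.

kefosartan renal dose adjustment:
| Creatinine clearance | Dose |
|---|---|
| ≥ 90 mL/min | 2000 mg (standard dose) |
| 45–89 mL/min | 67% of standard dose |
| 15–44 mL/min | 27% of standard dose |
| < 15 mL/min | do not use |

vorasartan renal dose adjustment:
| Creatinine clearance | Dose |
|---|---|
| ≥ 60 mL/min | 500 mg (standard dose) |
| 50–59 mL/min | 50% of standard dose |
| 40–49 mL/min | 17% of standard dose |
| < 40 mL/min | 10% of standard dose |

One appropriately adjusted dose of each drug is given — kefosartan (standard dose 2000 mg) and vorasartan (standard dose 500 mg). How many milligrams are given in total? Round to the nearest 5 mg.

590 mg

CrCl = (140 − 62) × 47 / (72 × 2.1) = 3666.0 / 151.20 ≈ 24.2 mL/min
CrCl ≈ 24 mL/min.
kefosartan: 15–44 mL/min → 27% of 2000 mg = 540 mg.
vorasartan: < 40 mL/min → 10% of 500 mg = 50 mg.
Total = 540 + 50 = 590 mg.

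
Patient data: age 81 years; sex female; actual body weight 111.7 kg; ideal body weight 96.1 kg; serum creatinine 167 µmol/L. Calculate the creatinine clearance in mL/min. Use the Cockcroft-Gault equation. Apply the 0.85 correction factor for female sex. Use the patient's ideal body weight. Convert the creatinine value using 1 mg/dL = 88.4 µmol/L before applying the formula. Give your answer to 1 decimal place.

SCr = 167 / 88.4 = 1.889 mg/dL
CrCl = (140 − 81) × 96.1 / (72 × 1.889) × 0.85 = 5669.9 / 136.01 × 0.85 ≈ 35.4 mL/min

35.4 mL/min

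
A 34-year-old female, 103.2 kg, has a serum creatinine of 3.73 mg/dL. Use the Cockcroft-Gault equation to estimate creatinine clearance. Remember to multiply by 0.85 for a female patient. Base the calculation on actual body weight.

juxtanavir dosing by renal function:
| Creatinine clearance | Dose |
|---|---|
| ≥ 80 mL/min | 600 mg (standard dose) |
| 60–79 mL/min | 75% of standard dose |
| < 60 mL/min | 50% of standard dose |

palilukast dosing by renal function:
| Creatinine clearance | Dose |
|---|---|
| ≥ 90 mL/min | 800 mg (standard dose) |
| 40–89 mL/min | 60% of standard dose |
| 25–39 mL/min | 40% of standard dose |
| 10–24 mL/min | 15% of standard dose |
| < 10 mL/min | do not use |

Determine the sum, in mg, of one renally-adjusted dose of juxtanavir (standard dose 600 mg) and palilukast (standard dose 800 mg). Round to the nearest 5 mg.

620 mg

CrCl = (140 − 34) × 103.2 / (72 × 3.73) × 0.85 = 10939.2 / 268.56 × 0.85 ≈ 34.6 mL/min
CrCl ≈ 35 mL/min.
juxtanavir: < 60 mL/min → 50% of 600 mg = 300 mg.
palilukast: 25–39 mL/min → 40% of 800 mg = 320 mg.
Total = 300 + 320 = 620 mg.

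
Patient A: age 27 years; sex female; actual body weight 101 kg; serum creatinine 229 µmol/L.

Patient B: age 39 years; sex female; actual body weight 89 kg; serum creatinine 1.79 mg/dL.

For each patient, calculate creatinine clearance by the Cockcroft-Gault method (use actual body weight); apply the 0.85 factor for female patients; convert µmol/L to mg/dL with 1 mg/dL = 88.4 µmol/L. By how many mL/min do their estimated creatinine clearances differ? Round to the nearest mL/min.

Patient A: SCr = 229 / 88.4 = 2.59 mg/dL
Patient A: CrCl = (140 − 27) × 101 / (72 × 2.59) × 0.85 = 11413.0 / 186.48 × 0.85 ≈ 52.0 mL/min
Patient B: CrCl = (140 − 39) × 89 / (72 × 1.79) × 0.85 = 8989.0 / 128.88 × 0.85 ≈ 59.3 mL/min
|52.0 − 59.3| = 7.3 mL/min

7 mL/min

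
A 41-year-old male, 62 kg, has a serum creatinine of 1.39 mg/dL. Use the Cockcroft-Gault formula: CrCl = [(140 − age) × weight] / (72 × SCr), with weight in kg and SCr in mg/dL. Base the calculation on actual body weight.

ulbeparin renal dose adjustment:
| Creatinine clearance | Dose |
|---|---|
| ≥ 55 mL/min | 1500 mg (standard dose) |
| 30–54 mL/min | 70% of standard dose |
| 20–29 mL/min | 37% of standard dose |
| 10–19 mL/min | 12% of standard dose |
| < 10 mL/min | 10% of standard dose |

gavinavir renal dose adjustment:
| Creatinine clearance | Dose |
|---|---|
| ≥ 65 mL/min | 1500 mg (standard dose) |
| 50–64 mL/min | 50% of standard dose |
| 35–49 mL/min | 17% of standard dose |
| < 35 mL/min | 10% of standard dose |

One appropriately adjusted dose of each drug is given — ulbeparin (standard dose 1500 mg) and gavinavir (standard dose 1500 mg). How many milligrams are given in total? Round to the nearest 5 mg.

CrCl = (140 − 41) × 62 / (72 × 1.39) = 6138.0 / 100.08 ≈ 61.3 mL/min
CrCl ≈ 61 mL/min.
ulbeparin: ≥ 55 mL/min → 100% of 1500 mg = 1500 mg.
gavinavir: 50–64 mL/min → 50% of 1500 mg = 750 mg.
Total = 1500 + 750 = 2250 mg.

2250 mg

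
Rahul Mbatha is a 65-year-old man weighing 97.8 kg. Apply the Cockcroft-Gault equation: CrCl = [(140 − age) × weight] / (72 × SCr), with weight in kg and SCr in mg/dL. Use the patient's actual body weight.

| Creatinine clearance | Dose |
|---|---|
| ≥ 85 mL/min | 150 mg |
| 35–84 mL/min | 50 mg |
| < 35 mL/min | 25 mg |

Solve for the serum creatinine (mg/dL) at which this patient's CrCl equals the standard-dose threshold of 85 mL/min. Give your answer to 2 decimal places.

1.20 mg/dL

Standard dose requires CrCl ≥ 85 mL/min.
Set (140 − 65) × 97.8 / (72 × SCr) = 85
SCr = (140 − 65) × 97.8 / (72 × 85) = 1.199 mg/dL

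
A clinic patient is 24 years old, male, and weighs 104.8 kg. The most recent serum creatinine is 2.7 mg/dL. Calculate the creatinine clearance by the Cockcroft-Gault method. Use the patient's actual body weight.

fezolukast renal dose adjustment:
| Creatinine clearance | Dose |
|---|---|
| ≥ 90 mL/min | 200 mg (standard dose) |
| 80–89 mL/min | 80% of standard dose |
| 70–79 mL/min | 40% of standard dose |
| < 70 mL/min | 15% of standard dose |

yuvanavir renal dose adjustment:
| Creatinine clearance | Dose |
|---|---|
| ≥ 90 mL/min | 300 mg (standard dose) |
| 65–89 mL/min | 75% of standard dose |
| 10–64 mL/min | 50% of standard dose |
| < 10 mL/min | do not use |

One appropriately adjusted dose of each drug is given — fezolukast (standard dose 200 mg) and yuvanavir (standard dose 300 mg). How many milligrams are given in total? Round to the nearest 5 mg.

180 mg

CrCl = (140 − 24) × 104.8 / (72 × 2.7) = 12156.8 / 194.40 ≈ 62.5 mL/min
CrCl ≈ 63 mL/min.
fezolukast: < 70 mL/min → 15% of 200 mg = 30 mg.
yuvanavir: 10–64 mL/min → 50% of 300 mg = 150 mg.
Total = 30 + 150 = 180 mg.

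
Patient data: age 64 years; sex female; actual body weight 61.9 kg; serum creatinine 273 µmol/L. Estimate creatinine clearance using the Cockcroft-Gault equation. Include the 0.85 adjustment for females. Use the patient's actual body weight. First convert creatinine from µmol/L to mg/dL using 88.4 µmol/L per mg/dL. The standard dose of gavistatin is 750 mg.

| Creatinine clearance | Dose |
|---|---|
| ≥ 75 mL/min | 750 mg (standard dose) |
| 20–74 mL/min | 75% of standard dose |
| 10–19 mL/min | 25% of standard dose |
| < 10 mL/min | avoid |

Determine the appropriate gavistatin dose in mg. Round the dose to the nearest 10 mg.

SCr = 273 / 88.4 = 3.088 mg/dL
CrCl = (140 − 64) × 61.9 / (72 × 3.088) × 0.85 = 4704.4 / 222.34 × 0.85 ≈ 18.0 mL/min
CrCl ≈ 18 mL/min → bracket 10–19 mL/min.
25% of 750 mg = 187.5 mg → 190 mg

190 mg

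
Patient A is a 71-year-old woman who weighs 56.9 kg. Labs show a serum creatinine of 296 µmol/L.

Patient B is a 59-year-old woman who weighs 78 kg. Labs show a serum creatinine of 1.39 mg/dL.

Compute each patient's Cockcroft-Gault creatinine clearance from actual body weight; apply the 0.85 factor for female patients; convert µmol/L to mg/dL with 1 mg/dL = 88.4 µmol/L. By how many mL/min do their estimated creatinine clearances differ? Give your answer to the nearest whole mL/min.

Patient A: SCr = 296 / 88.4 = 3.348 mg/dL
Patient A: CrCl = (140 − 71) × 56.9 / (72 × 3.348) × 0.85 = 3926.1 / 241.06 × 0.85 ≈ 13.8 mL/min
Patient B: CrCl = (140 − 59) × 78 / (72 × 1.39) × 0.85 = 6318.0 / 100.08 × 0.85 ≈ 53.7 mL/min
|13.8 − 53.7| = 39.9 mL/min

40 mL/min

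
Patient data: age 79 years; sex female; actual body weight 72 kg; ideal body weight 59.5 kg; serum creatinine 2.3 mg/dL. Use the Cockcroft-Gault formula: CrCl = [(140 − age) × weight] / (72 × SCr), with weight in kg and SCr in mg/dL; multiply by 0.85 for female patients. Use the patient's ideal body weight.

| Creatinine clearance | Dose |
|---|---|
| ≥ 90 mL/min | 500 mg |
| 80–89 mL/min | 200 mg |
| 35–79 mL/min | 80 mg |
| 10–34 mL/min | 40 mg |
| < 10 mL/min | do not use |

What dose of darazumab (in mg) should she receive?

40 mg

CrCl = (140 − 79) × 59.5 / (72 × 2.3) × 0.85 = 3629.5 / 165.60 × 0.85 ≈ 18.6 mL/min
CrCl ≈ 19 mL/min → bracket 10–34 mL/min.
Dose for this bracket: 40 mg.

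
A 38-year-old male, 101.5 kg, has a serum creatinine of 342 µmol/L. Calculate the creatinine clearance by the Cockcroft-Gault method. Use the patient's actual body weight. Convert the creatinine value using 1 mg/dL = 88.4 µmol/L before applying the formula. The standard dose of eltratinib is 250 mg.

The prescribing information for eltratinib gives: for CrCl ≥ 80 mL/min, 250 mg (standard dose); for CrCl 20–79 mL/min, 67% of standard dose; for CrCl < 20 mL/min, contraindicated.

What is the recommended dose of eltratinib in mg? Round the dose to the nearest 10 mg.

SCr = 342 / 88.4 = 3.869 mg/dL
CrCl = (140 − 38) × 101.5 / (72 × 3.869) = 10353.0 / 278.57 ≈ 37.2 mL/min
CrCl ≈ 37 mL/min → bracket 20–79 mL/min.
67% of 250 mg = 167.5 mg → 170 mg

170 mg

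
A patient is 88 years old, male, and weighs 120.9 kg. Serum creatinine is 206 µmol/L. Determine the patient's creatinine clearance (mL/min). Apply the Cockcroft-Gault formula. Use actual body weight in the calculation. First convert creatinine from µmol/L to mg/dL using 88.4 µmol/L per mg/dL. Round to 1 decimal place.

37.5 mL/min

SCr = 206 / 88.4 = 2.33 mg/dL
CrCl = (140 − 88) × 120.9 / (72 × 2.33) = 6286.8 / 167.76 ≈ 37.5 mL/min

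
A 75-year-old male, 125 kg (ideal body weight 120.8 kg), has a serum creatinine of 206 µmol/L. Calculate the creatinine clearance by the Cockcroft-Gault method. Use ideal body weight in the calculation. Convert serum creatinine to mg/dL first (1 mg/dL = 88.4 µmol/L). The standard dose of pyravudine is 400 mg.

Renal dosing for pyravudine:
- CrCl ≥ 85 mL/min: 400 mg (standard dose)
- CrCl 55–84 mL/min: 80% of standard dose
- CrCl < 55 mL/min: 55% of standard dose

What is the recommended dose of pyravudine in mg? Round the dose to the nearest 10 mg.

SCr = 206 / 88.4 = 2.33 mg/dL
CrCl = (140 − 75) × 120.8 / (72 × 2.33) = 7852.0 / 167.76 ≈ 46.8 mL/min
CrCl ≈ 47 mL/min → bracket < 55 mL/min.
55% of 400 mg = 220 mg

220 mg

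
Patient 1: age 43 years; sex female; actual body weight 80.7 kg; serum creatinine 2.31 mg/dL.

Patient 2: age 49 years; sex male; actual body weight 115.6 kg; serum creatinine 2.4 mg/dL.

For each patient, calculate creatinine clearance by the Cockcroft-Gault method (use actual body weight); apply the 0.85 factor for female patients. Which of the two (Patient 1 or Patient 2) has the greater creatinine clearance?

Patient 2

Patient 1: CrCl = (140 − 43) × 80.7 / (72 × 2.31) × 0.85 = 7827.9 / 166.32 × 0.85 ≈ 40.0 mL/min
Patient 2: CrCl = (140 − 49) × 115.6 / (72 × 2.4) = 10519.6 / 172.80 ≈ 60.9 mL/min
40.0 vs 60.9 mL/min → Patient 2 is higher.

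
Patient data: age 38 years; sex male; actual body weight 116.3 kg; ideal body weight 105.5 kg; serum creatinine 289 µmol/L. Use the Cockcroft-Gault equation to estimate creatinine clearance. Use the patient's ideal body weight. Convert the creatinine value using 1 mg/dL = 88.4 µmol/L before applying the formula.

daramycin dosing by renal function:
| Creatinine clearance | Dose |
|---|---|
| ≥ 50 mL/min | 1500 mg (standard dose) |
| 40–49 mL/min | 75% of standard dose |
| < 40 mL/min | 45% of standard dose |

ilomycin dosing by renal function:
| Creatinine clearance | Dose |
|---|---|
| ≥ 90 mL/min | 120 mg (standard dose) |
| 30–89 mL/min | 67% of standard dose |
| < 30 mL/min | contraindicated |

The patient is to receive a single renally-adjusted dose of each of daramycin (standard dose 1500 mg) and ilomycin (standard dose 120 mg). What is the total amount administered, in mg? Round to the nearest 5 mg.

1205 mg

SCr = 289 / 88.4 = 3.269 mg/dL
CrCl = (140 − 38) × 105.5 / (72 × 3.269) = 10761.0 / 235.37 ≈ 45.7 mL/min
CrCl ≈ 46 mL/min.
daramycin: 40–49 mL/min → 75% of 1500 mg = 1125 mg.
ilomycin: 30–89 mL/min → 67% of 120 mg = 80.4 mg.
Total = 1125 + 80.4 = 1205.4 mg.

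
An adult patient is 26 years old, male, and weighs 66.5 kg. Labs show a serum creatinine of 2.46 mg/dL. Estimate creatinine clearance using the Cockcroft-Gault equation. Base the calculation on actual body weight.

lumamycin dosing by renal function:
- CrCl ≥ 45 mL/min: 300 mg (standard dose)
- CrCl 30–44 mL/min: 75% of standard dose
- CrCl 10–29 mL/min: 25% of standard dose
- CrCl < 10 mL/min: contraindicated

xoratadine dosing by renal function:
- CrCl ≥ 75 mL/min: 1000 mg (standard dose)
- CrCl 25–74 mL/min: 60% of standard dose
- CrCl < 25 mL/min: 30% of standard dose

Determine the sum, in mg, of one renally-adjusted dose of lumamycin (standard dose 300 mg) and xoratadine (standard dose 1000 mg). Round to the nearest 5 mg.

825 mg

CrCl = (140 − 26) × 66.5 / (72 × 2.46) = 7581.0 / 177.12 ≈ 42.8 mL/min
CrCl ≈ 43 mL/min.
lumamycin: 30–44 mL/min → 75% of 300 mg = 225 mg.
xoratadine: 25–74 mL/min → 60% of 1000 mg = 600 mg.
Total = 225 + 600 = 825 mg.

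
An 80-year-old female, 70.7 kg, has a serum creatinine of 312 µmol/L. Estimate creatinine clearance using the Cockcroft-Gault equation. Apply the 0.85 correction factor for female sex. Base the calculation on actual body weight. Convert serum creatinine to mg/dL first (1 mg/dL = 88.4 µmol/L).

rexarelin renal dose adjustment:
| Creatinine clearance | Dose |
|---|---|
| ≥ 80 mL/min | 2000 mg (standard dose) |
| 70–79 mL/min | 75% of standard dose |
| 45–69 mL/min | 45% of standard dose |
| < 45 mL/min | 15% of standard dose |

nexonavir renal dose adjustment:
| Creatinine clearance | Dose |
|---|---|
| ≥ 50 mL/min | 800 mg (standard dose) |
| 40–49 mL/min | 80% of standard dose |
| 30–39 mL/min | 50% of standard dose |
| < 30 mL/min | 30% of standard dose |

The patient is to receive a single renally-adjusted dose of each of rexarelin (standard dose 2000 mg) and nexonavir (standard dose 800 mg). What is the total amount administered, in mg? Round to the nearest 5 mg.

540 mg

SCr = 312 / 88.4 = 3.529 mg/dL
CrCl = (140 − 80) × 70.7 / (72 × 3.529) × 0.85 = 4242.0 / 254.09 × 0.85 ≈ 14.2 mL/min
CrCl ≈ 14 mL/min.
rexarelin: < 45 mL/min → 15% of 2000 mg = 300 mg.
nexonavir: < 30 mL/min → 30% of 800 mg = 240 mg.
Total = 300 + 240 = 540 mg.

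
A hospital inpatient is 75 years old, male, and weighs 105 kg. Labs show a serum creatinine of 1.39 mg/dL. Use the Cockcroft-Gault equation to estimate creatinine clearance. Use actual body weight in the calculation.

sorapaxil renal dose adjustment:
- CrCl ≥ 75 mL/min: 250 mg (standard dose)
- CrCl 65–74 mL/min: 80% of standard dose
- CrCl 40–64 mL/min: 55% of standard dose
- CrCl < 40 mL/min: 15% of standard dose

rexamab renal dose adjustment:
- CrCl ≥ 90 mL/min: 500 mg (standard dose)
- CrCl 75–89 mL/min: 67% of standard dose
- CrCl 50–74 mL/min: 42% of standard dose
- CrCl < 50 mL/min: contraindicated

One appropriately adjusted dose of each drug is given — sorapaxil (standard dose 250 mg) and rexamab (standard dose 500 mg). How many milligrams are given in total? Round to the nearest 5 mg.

CrCl = (140 − 75) × 105 / (72 × 1.39) = 6825.0 / 100.08 ≈ 68.2 mL/min
CrCl ≈ 68 mL/min.
sorapaxil: 65–74 mL/min → 80% of 250 mg = 200 mg.
rexamab: 50–74 mL/min → 42% of 500 mg = 210 mg.
Total = 200 + 210 = 410 mg.

410 mg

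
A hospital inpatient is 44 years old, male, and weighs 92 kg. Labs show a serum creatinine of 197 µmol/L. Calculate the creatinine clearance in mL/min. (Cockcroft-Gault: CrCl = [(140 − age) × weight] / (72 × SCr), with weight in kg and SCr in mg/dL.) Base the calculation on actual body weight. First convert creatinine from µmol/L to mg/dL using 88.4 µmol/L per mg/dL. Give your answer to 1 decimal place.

SCr = 197 / 88.4 = 2.229 mg/dL
CrCl = (140 − 44) × 92 / (72 × 2.229) = 8832.0 / 160.49 ≈ 55.0 mL/min

55.0 mL/min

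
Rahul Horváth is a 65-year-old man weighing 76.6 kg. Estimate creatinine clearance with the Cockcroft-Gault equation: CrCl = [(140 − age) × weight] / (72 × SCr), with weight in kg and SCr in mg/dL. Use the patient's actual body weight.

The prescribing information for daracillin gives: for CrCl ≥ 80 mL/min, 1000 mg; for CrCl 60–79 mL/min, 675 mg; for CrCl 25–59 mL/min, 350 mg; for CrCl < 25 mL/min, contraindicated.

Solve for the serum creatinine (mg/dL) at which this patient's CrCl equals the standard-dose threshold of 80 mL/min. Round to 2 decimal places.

1.00 mg/dL

Standard dose requires CrCl ≥ 80 mL/min.
Set (140 − 65) × 76.6 / (72 × SCr) = 80
SCr = (140 − 65) × 76.6 / (72 × 80) = 0.997 mg/dL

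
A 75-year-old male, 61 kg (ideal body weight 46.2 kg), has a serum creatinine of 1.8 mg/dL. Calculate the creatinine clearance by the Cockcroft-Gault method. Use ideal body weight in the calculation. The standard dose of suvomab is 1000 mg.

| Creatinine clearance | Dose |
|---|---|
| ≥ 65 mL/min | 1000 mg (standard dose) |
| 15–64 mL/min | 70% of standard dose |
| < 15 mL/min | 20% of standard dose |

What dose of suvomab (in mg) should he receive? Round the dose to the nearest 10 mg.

700 mg

CrCl = (140 − 75) × 46.2 / (72 × 1.8) = 3003.0 / 129.60 ≈ 23.2 mL/min
CrCl ≈ 23 mL/min → bracket 15–64 mL/min.
70% of 1000 mg = 700 mg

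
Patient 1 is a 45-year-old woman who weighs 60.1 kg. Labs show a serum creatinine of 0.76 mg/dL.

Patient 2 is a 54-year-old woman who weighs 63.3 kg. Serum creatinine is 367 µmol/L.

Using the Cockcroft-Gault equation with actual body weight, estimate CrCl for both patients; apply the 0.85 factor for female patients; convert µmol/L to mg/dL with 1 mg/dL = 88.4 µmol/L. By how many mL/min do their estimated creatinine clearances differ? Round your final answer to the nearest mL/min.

Patient 1: CrCl = (140 − 45) × 60.1 / (72 × 0.76) × 0.85 = 5709.5 / 54.72 × 0.85 ≈ 88.7 mL/min
Patient 2: SCr = 367 / 88.4 = 4.152 mg/dL
Patient 2: CrCl = (140 − 54) × 63.3 / (72 × 4.152) × 0.85 = 5443.8 / 298.94 × 0.85 ≈ 15.5 mL/min
|88.7 − 15.5| = 73.2 mL/min

73 mL/min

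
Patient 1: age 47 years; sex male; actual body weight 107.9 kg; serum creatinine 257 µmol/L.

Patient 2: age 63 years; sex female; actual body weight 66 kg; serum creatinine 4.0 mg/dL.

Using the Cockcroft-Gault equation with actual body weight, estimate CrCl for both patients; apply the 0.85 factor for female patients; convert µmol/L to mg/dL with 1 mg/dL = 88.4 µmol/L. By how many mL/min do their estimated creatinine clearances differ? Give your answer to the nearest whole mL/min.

33 mL/min

Patient 1: SCr = 257 / 88.4 = 2.907 mg/dL
Patient 1: CrCl = (140 − 47) × 107.9 / (72 × 2.907) = 10034.7 / 209.30 ≈ 47.9 mL/min
Patient 2: CrCl = (140 − 63) × 66 / (72 × 4) × 0.85 = 5082.0 / 288.00 × 0.85 ≈ 15.0 mL/min
|47.9 − 15.0| = 32.9 mL/min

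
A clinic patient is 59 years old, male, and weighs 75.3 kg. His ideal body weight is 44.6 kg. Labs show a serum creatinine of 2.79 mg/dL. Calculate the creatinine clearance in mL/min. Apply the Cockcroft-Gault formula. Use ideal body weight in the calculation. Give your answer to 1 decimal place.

18.0 mL/min

CrCl = (140 − 59) × 44.6 / (72 × 2.79) = 3612.6 / 200.88 ≈ 18.0 mL/min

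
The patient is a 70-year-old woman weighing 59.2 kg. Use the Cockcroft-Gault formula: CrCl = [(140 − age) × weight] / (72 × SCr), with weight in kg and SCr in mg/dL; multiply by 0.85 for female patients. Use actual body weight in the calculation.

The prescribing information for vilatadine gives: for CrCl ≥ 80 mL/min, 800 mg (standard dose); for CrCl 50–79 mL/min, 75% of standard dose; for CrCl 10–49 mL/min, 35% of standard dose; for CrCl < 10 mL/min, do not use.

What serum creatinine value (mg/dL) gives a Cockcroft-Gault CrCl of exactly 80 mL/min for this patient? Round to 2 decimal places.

Standard dose requires CrCl ≥ 80 mL/min.
Set (140 − 70) × 59.2 × 0.85 / (72 × SCr) = 80
SCr = (140 − 70) × 59.2 × 0.85 / (72 × 80) = 0.612 mg/dL

0.61 mg/dL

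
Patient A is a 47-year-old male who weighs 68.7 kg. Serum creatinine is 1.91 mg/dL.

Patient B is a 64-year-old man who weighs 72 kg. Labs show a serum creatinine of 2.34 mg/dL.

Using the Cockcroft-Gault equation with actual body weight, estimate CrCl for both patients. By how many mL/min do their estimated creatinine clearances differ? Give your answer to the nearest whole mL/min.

Patient A: CrCl = (140 − 47) × 68.7 / (72 × 1.91) = 6389.1 / 137.52 ≈ 46.5 mL/min
Patient B: CrCl = (140 − 64) × 72 / (72 × 2.34) = 5472.0 / 168.48 ≈ 32.5 mL/min
|46.5 − 32.5| = 14.0 mL/min

14 mL/min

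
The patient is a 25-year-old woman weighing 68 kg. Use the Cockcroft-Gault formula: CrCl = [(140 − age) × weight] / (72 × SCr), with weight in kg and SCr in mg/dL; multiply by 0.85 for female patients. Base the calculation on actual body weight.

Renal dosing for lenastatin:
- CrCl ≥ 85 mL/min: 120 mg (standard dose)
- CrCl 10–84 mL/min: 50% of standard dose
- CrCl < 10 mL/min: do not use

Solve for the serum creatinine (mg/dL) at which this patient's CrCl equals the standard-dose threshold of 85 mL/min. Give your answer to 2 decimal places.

Standard dose requires CrCl ≥ 85 mL/min.
Set (140 − 25) × 68 × 0.85 / (72 × SCr) = 85
SCr = (140 − 25) × 68 × 0.85 / (72 × 85) = 1.086 mg/dL

1.09 mg/dL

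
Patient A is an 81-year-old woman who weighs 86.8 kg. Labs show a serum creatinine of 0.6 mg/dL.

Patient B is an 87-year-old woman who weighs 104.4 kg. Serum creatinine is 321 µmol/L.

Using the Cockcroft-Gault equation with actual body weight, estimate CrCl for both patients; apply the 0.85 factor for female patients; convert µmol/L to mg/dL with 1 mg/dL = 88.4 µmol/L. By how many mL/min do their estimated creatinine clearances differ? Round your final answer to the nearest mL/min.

Patient A: CrCl = (140 − 81) × 86.8 / (72 × 0.6) × 0.85 = 5121.2 / 43.20 × 0.85 ≈ 100.8 mL/min
Patient B: SCr = 321 / 88.4 = 3.631 mg/dL
Patient B: CrCl = (140 − 87) × 104.4 / (72 × 3.631) × 0.85 = 5533.2 / 261.43 × 0.85 ≈ 18.0 mL/min
|100.8 − 18.0| = 82.8 mL/min

83 mL/min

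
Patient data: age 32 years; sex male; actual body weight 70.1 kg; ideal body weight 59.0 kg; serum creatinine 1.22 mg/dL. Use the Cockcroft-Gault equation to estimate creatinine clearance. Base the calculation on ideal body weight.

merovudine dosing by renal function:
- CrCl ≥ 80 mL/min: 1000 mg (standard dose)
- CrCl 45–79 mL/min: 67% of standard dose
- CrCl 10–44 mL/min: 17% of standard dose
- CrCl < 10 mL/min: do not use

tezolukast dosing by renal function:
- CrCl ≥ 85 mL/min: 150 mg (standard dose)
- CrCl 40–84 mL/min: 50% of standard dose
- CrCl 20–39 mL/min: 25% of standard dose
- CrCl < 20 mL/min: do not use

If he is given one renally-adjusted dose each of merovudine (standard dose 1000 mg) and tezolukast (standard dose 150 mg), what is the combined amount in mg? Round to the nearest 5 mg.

CrCl = (140 − 32) × 59 / (72 × 1.22) = 6372.0 / 87.84 ≈ 72.5 mL/min
CrCl ≈ 73 mL/min.
merovudine: 45–79 mL/min → 67% of 1000 mg = 670 mg.
tezolukast: 40–84 mL/min → 50% of 150 mg = 75 mg.
Total = 670 + 75 = 745 mg.

745 mg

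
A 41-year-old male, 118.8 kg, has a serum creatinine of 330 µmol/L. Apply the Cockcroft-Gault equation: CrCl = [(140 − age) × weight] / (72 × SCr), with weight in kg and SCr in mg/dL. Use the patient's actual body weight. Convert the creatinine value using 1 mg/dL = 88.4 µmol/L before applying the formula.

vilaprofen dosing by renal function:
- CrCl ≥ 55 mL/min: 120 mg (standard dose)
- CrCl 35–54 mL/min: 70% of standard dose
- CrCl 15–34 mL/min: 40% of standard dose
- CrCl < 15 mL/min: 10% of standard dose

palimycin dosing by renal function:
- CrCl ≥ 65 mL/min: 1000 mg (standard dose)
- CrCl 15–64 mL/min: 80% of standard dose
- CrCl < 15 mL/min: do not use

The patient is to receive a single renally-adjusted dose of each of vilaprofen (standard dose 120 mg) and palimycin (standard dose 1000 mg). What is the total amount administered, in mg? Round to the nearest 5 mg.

SCr = 330 / 88.4 = 3.733 mg/dL
CrCl = (140 − 41) × 118.8 / (72 × 3.733) = 11761.2 / 268.78 ≈ 43.8 mL/min
CrCl ≈ 44 mL/min.
vilaprofen: 35–54 mL/min → 70% of 120 mg = 84 mg.
palimycin: 15–64 mL/min → 80% of 1000 mg = 800 mg.
Total = 84 + 800 = 884 mg.

885 mg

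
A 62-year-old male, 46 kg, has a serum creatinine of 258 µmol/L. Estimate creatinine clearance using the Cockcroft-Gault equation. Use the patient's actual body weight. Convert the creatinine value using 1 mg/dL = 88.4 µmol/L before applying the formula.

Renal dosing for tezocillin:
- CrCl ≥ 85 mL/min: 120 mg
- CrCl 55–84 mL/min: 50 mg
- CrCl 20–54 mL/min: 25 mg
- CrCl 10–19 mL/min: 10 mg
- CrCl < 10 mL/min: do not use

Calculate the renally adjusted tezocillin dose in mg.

SCr = 258 / 88.4 = 2.919 mg/dL
CrCl = (140 − 62) × 46 / (72 × 2.919) = 3588.0 / 210.17 ≈ 17.1 mL/min
CrCl ≈ 17 mL/min → bracket 10–19 mL/min.
Dose for this bracket: 10 mg.

10 mg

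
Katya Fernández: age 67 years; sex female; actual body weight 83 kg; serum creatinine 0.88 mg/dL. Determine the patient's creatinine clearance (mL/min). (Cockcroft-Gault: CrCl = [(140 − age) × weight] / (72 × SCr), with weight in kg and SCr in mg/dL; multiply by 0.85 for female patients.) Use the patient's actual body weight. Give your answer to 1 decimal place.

81.3 mL/min

CrCl = (140 − 67) × 83 / (72 × 0.88) × 0.85 = 6059.0 / 63.36 × 0.85 ≈ 81.3 mL/min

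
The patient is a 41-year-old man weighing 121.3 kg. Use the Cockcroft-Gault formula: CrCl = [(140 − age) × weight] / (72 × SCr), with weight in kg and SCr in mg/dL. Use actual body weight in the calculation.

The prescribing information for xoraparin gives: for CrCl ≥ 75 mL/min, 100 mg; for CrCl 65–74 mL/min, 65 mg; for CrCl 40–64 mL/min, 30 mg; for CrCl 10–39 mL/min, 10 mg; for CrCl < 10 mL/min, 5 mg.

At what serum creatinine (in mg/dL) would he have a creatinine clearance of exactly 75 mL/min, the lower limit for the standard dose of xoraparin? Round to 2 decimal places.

2.22 mg/dL

Standard dose requires CrCl ≥ 75 mL/min.
Set (140 − 41) × 121.3 / (72 × SCr) = 75
SCr = (140 − 41) × 121.3 / (72 × 75) = 2.224 mg/dL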